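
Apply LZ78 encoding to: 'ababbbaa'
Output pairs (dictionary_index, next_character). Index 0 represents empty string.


LZ78 encoding steps:
Dictionary: {0: ''}
Step 1: w='' (idx 0), next='a' -> output (0, 'a'), add 'a' as idx 1
Step 2: w='' (idx 0), next='b' -> output (0, 'b'), add 'b' as idx 2
Step 3: w='a' (idx 1), next='b' -> output (1, 'b'), add 'ab' as idx 3
Step 4: w='b' (idx 2), next='b' -> output (2, 'b'), add 'bb' as idx 4
Step 5: w='a' (idx 1), next='a' -> output (1, 'a'), add 'aa' as idx 5


Encoded: [(0, 'a'), (0, 'b'), (1, 'b'), (2, 'b'), (1, 'a')]


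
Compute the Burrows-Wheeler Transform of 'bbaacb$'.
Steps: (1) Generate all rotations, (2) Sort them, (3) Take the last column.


Rotations (sorted):
  0: $bbaacb -> last char: b
  1: aacb$bb -> last char: b
  2: acb$bba -> last char: a
  3: b$bbaac -> last char: c
  4: baacb$b -> last char: b
  5: bbaacb$ -> last char: $
  6: cb$bbaa -> last char: a


BWT = bbacb$a


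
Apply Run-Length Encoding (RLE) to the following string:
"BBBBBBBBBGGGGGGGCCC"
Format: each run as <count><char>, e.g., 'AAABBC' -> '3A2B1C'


Scanning runs left to right:
  i=0: run of 'B' x 9 -> '9B'
  i=9: run of 'G' x 7 -> '7G'
  i=16: run of 'C' x 3 -> '3C'

RLE = 9B7G3C


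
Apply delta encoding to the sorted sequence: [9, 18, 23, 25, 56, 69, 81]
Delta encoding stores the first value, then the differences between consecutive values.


First value: 9
Deltas:
  18 - 9 = 9
  23 - 18 = 5
  25 - 23 = 2
  56 - 25 = 31
  69 - 56 = 13
  81 - 69 = 12


Delta encoded: [9, 9, 5, 2, 31, 13, 12]


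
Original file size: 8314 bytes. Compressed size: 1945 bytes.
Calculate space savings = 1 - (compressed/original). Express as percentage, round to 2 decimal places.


ratio = compressed/original = 1945/8314 = 0.233943
savings = 1 - ratio = 1 - 0.233943 = 0.766057
as a percentage: 0.766057 * 100 = 76.61%

Space savings = 1 - 1945/8314 = 76.61%


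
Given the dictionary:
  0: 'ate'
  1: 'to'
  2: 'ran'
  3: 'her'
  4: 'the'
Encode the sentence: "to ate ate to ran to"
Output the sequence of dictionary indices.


Look up each word in the dictionary:
  'to' -> 1
  'ate' -> 0
  'ate' -> 0
  'to' -> 1
  'ran' -> 2
  'to' -> 1

Encoded: [1, 0, 0, 1, 2, 1]


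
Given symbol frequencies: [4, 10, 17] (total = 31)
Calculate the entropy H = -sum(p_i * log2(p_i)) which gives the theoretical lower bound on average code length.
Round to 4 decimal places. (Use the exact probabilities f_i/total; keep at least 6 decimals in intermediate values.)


Per-symbol terms -p_i * log2(p_i) with p_i = f_i/31:
  p = 4/31 = 0.129032: log2(p) = -2.954196, -p*log2(p) = 0.381187
  p = 10/31 = 0.322581: log2(p) = -1.632268, -p*log2(p) = 0.526538
  p = 17/31 = 0.548387: log2(p) = -0.866733, -p*log2(p) = 0.475305
H = 0.381187 + 0.526538 + 0.475305 = 1.383030

H = 1.383 bits/symbol


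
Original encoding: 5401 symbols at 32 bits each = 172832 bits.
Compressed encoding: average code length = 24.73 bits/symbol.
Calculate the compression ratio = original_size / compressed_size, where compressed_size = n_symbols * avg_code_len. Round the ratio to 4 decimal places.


original_size = n_symbols * orig_bits = 5401 * 32 = 172832 bits
compressed_size = n_symbols * avg_code_len = 5401 * 24.73 = 133566.73 bits
ratio = original_size / compressed_size = 172832 / 133566.73 = 1.294

Compression ratio = 1.294


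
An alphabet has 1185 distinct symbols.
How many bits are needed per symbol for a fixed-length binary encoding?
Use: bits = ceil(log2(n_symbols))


log2(1185) = 10.2107
Bracket: 2^10 = 1024 < 1185 <= 2^11 = 2048
So ceil(log2(1185)) = 11

bits = ceil(log2(1185)) = ceil(10.2107) = 11 bits


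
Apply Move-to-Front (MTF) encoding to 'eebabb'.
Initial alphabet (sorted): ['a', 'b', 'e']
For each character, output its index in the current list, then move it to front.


MTF encoding:
'e': index 2 in ['a', 'b', 'e'] -> ['e', 'a', 'b']
'e': index 0 in ['e', 'a', 'b'] -> ['e', 'a', 'b']
'b': index 2 in ['e', 'a', 'b'] -> ['b', 'e', 'a']
'a': index 2 in ['b', 'e', 'a'] -> ['a', 'b', 'e']
'b': index 1 in ['a', 'b', 'e'] -> ['b', 'a', 'e']
'b': index 0 in ['b', 'a', 'e'] -> ['b', 'a', 'e']


Output: [2, 0, 2, 2, 1, 0]


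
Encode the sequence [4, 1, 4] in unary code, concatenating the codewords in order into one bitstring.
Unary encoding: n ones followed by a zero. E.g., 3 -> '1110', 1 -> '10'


Encode each number as n ones followed by a terminating 0:
  4 -> 11110 (5 bits)
  1 -> 10 (2 bits)
  4 -> 11110 (5 bits)
Total length = 5 + 2 + 5 = 12 bits.

Unary([4, 1, 4]) = 111101011110 (12 bits)


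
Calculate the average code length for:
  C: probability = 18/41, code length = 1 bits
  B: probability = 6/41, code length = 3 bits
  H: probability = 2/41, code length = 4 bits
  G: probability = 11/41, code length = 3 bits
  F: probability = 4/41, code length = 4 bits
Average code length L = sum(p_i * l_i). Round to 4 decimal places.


Weighted contributions p_i * l_i:
  C: (18/41) * 1 = 18/41
  B: (6/41) * 3 = 18/41
  H: (2/41) * 4 = 8/41
  G: (11/41) * 3 = 33/41
  F: (4/41) * 4 = 16/41
Sum = (18 + 18 + 8 + 33 + 16)/41 = 93/41

L = 93/41 = 2.2683 bits/symbol


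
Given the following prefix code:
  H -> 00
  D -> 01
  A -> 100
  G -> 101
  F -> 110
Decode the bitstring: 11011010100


Decoding step by step:
Bits 110 -> F
Bits 110 -> F
Bits 101 -> G
Bits 00 -> H


Decoded message: FFGH


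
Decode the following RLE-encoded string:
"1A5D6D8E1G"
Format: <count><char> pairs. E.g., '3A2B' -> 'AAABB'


Expanding each <count><char> pair:
  1A -> 'A'
  5D -> 'DDDDD'
  6D -> 'DDDDDD'
  8E -> 'EEEEEEEE'
  1G -> 'G'

Decoded = ADDDDDDDDDDDEEEEEEEEG


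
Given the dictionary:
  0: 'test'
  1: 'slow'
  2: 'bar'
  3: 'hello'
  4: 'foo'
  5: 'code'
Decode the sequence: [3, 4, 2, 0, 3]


Look up each index in the dictionary:
  3 -> 'hello'
  4 -> 'foo'
  2 -> 'bar'
  0 -> 'test'
  3 -> 'hello'

Decoded: "hello foo bar test hello"


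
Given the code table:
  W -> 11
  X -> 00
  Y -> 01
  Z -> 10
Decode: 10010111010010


Decoding:
10 -> Z
01 -> Y
01 -> Y
11 -> W
01 -> Y
00 -> X
10 -> Z


Result: ZYYWYXZ


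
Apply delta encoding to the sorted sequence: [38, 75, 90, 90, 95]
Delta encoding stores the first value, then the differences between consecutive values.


First value: 38
Deltas:
  75 - 38 = 37
  90 - 75 = 15
  90 - 90 = 0
  95 - 90 = 5


Delta encoded: [38, 37, 15, 0, 5]


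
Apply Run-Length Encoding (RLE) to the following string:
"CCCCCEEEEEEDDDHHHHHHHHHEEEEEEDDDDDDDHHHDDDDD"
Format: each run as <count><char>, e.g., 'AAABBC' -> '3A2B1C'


Scanning runs left to right:
  i=0: run of 'C' x 5 -> '5C'
  i=5: run of 'E' x 6 -> '6E'
  i=11: run of 'D' x 3 -> '3D'
  i=14: run of 'H' x 9 -> '9H'
  i=23: run of 'E' x 6 -> '6E'
  i=29: run of 'D' x 7 -> '7D'
  i=36: run of 'H' x 3 -> '3H'
  i=39: run of 'D' x 5 -> '5D'

RLE = 5C6E3D9H6E7D3H5D


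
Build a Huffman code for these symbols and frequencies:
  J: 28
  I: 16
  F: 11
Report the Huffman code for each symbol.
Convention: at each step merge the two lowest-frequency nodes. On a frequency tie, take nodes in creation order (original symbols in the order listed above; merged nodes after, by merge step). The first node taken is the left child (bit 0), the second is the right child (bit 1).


Huffman tree construction:
Step 1: Merge F(11) + I(16) = 27
Step 2: Merge (F+I)(27) + J(28) = 55
Read each symbol's code off the tree from the root (left child = 0, right child = 1).

Codes:
  J: 1 (length 1)
  I: 01 (length 2)
  F: 00 (length 2)
Average code length: 82/55 = 1.4909 bits/symbol


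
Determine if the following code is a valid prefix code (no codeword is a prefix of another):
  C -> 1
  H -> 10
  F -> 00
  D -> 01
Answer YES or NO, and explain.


Checking each pair (does one codeword prefix another?):
  C='1' vs H='10': prefix -- VIOLATION

NO -- this is NOT a valid prefix code. C (1) is a prefix of H (10).


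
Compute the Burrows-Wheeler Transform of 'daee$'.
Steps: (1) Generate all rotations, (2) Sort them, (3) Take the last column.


Rotations (sorted):
  0: $daee -> last char: e
  1: aee$d -> last char: d
  2: daee$ -> last char: $
  3: e$dae -> last char: e
  4: ee$da -> last char: a


BWT = ed$ea


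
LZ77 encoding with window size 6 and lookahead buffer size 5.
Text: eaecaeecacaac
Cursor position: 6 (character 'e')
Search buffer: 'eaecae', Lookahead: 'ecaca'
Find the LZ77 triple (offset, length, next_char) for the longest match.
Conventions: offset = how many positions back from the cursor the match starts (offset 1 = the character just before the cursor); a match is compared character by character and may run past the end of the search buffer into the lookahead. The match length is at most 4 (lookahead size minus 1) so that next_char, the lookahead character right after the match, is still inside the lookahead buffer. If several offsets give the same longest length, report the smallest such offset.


Try each offset into the search buffer:
  offset=1 (pos 5, char 'e'): match length 1
  offset=2 (pos 4, char 'a'): match length 0
  offset=3 (pos 3, char 'c'): match length 0
  offset=4 (pos 2, char 'e'): match length 3
  offset=5 (pos 1, char 'a'): match length 0
  offset=6 (pos 0, char 'e'): match length 1
Longest match has length 3 at offset 4.
next_char = character at position 6 + 3 = 9 -> 'c'

Best match: offset=4, length=3 (matching 'eca' starting at position 2)
LZ77 triple: (4, 3, 'c')


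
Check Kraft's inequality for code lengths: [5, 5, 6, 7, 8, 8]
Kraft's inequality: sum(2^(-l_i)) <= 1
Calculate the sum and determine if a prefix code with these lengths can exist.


Sum = 2^(-5) + 2^(-5) + 2^(-6) + 2^(-7) + 2^(-8) + 2^(-8)
    = 0.03125 + 0.03125 + 0.015625 + 0.0078125 + 0.00390625 + 0.00390625
    = 24/256 = 0.09375
Since 0.09375 <= 1, Kraft's inequality IS satisfied.
A prefix code with these lengths CAN exist.

Kraft sum = 0.09375. Satisfied.


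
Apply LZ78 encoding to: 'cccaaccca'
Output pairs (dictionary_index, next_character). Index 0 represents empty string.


LZ78 encoding steps:
Dictionary: {0: ''}
Step 1: w='' (idx 0), next='c' -> output (0, 'c'), add 'c' as idx 1
Step 2: w='c' (idx 1), next='c' -> output (1, 'c'), add 'cc' as idx 2
Step 3: w='' (idx 0), next='a' -> output (0, 'a'), add 'a' as idx 3
Step 4: w='a' (idx 3), next='c' -> output (3, 'c'), add 'ac' as idx 4
Step 5: w='cc' (idx 2), next='a' -> output (2, 'a'), add 'cca' as idx 5


Encoded: [(0, 'c'), (1, 'c'), (0, 'a'), (3, 'c'), (2, 'a')]


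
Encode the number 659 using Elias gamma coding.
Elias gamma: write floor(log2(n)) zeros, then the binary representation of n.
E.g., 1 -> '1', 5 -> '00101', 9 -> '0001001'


num_bits = floor(log2(659)) + 1 = 10
leading_zeros = num_bits - 1 = 9
binary(659) = 1010010011

Elias gamma(659) = '000000000' + '1010010011' = 0000000001010010011 (19 bits)


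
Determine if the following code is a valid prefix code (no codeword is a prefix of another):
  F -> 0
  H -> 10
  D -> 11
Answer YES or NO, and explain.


Checking each pair (does one codeword prefix another?):
  F='0' vs H='10': no prefix
  F='0' vs D='11': no prefix
  H='10' vs F='0': no prefix
  H='10' vs D='11': no prefix
  D='11' vs F='0': no prefix
  D='11' vs H='10': no prefix
No violation found over all pairs.

YES -- this is a valid prefix code. No codeword is a prefix of any other codeword.


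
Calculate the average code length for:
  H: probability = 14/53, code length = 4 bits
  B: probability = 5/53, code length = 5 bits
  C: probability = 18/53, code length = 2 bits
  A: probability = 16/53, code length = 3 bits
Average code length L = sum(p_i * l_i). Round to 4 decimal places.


Weighted contributions p_i * l_i:
  H: (14/53) * 4 = 56/53
  B: (5/53) * 5 = 25/53
  C: (18/53) * 2 = 36/53
  A: (16/53) * 3 = 48/53
Sum = (56 + 25 + 36 + 48)/53 = 165/53

L = 165/53 = 3.1132 bits/symbol


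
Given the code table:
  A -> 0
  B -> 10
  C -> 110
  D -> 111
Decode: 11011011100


Decoding:
110 -> C
110 -> C
111 -> D
0 -> A
0 -> A


Result: CCDAA


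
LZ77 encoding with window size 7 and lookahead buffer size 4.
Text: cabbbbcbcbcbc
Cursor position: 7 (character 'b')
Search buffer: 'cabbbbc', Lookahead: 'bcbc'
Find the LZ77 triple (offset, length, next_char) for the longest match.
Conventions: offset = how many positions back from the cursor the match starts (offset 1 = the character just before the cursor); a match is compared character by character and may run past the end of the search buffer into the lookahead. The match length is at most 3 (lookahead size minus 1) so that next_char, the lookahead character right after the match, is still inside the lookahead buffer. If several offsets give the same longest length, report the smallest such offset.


Try each offset into the search buffer:
  offset=1 (pos 6, char 'c'): match length 0
  offset=2 (pos 5, char 'b'): match length 3
  offset=3 (pos 4, char 'b'): match length 1
  offset=4 (pos 3, char 'b'): match length 1
  offset=5 (pos 2, char 'b'): match length 1
  offset=6 (pos 1, char 'a'): match length 0
  offset=7 (pos 0, char 'c'): match length 0
Longest match has length 3 at offset 2.
next_char = character at position 7 + 3 = 10 -> 'c'

Best match: offset=2, length=3 (matching 'bcb' starting at position 5)
LZ77 triple: (2, 3, 'c')


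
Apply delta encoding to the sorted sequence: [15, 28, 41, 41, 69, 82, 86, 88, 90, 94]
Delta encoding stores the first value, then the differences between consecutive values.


First value: 15
Deltas:
  28 - 15 = 13
  41 - 28 = 13
  41 - 41 = 0
  69 - 41 = 28
  82 - 69 = 13
  86 - 82 = 4
  88 - 86 = 2
  90 - 88 = 2
  94 - 90 = 4


Delta encoded: [15, 13, 13, 0, 28, 13, 4, 2, 2, 4]


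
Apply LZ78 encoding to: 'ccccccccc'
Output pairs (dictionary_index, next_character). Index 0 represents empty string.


LZ78 encoding steps:
Dictionary: {0: ''}
Step 1: w='' (idx 0), next='c' -> output (0, 'c'), add 'c' as idx 1
Step 2: w='c' (idx 1), next='c' -> output (1, 'c'), add 'cc' as idx 2
Step 3: w='cc' (idx 2), next='c' -> output (2, 'c'), add 'ccc' as idx 3
Step 4: w='ccc' (idx 3), end of input -> output (3, '')


Encoded: [(0, 'c'), (1, 'c'), (2, 'c'), (3, '')]


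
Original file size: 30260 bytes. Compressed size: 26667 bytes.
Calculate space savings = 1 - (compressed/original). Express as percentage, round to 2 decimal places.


ratio = compressed/original = 26667/30260 = 0.881262
savings = 1 - ratio = 1 - 0.881262 = 0.118738
as a percentage: 0.118738 * 100 = 11.87%

Space savings = 1 - 26667/30260 = 11.87%


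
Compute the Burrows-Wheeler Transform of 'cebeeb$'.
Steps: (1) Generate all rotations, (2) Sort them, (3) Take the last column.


Rotations (sorted):
  0: $cebeeb -> last char: b
  1: b$cebee -> last char: e
  2: beeb$ce -> last char: e
  3: cebeeb$ -> last char: $
  4: eb$cebe -> last char: e
  5: ebeeb$c -> last char: c
  6: eeb$ceb -> last char: b


BWT = bee$ecb


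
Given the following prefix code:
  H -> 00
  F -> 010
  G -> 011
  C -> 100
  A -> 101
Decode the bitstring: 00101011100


Decoding step by step:
Bits 00 -> H
Bits 101 -> A
Bits 011 -> G
Bits 100 -> C


Decoded message: HAGC


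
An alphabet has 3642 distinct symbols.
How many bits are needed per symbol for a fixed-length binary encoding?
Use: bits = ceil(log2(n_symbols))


log2(3642) = 11.8305
Bracket: 2^11 = 2048 < 3642 <= 2^12 = 4096
So ceil(log2(3642)) = 12

bits = ceil(log2(3642)) = ceil(11.8305) = 12 bits


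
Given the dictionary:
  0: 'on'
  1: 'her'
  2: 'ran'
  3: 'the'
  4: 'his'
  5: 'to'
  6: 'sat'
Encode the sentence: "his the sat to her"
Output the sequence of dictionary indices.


Look up each word in the dictionary:
  'his' -> 4
  'the' -> 3
  'sat' -> 6
  'to' -> 5
  'her' -> 1

Encoded: [4, 3, 6, 5, 1]


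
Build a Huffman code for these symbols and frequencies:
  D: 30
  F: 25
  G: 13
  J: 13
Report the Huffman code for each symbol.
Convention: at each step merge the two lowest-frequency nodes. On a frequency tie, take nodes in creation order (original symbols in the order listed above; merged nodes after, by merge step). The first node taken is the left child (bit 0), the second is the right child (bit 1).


Huffman tree construction:
Step 1: Merge G(13) + J(13) = 26
Step 2: Merge F(25) + (G+J)(26) = 51
Step 3: Merge D(30) + (F+(G+J))(51) = 81
Read each symbol's code off the tree from the root (left child = 0, right child = 1).

Codes:
  D: 0 (length 1)
  F: 10 (length 2)
  G: 110 (length 3)
  J: 111 (length 3)
Average code length: 158/81 = 1.9506 bits/symbol


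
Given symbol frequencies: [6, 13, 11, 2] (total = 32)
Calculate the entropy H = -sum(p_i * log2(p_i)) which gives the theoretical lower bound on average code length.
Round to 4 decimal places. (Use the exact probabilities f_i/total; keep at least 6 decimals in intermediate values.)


Per-symbol terms -p_i * log2(p_i) with p_i = f_i/32:
  p = 6/32 = 0.187500: log2(p) = -2.415037, -p*log2(p) = 0.452820
  p = 13/32 = 0.406250: log2(p) = -1.299560, -p*log2(p) = 0.527946
  p = 11/32 = 0.343750: log2(p) = -1.540568, -p*log2(p) = 0.529570
  p = 2/32 = 0.062500: log2(p) = -4.000000, -p*log2(p) = 0.250000
H = 0.452820 + 0.527946 + 0.529570 + 0.250000 = 1.760336

H = 1.7603 bits/symbol


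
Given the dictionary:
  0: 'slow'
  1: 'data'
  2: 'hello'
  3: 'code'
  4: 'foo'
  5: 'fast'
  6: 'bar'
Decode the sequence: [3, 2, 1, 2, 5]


Look up each index in the dictionary:
  3 -> 'code'
  2 -> 'hello'
  1 -> 'data'
  2 -> 'hello'
  5 -> 'fast'

Decoded: "code hello data hello fast"


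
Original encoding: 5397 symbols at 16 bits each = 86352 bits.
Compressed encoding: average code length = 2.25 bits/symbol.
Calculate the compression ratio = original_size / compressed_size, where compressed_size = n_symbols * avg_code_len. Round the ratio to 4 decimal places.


original_size = n_symbols * orig_bits = 5397 * 16 = 86352 bits
compressed_size = n_symbols * avg_code_len = 5397 * 2.25 = 12143.25 bits
ratio = original_size / compressed_size = 86352 / 12143.25 = 7.1111

Compression ratio = 7.1111


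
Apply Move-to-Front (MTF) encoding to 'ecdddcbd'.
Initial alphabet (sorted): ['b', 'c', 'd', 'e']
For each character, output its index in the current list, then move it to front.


MTF encoding:
'e': index 3 in ['b', 'c', 'd', 'e'] -> ['e', 'b', 'c', 'd']
'c': index 2 in ['e', 'b', 'c', 'd'] -> ['c', 'e', 'b', 'd']
'd': index 3 in ['c', 'e', 'b', 'd'] -> ['d', 'c', 'e', 'b']
'd': index 0 in ['d', 'c', 'e', 'b'] -> ['d', 'c', 'e', 'b']
'd': index 0 in ['d', 'c', 'e', 'b'] -> ['d', 'c', 'e', 'b']
'c': index 1 in ['d', 'c', 'e', 'b'] -> ['c', 'd', 'e', 'b']
'b': index 3 in ['c', 'd', 'e', 'b'] -> ['b', 'c', 'd', 'e']
'd': index 2 in ['b', 'c', 'd', 'e'] -> ['d', 'b', 'c', 'e']


Output: [3, 2, 3, 0, 0, 1, 3, 2]


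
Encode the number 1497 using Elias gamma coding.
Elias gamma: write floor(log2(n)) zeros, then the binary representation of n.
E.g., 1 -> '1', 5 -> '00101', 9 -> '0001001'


num_bits = floor(log2(1497)) + 1 = 11
leading_zeros = num_bits - 1 = 10
binary(1497) = 10111011001

Elias gamma(1497) = '0000000000' + '10111011001' = 000000000010111011001 (21 bits)


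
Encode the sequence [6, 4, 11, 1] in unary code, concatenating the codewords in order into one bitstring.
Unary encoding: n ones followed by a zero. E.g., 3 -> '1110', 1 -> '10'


Encode each number as n ones followed by a terminating 0:
  6 -> 1111110 (7 bits)
  4 -> 11110 (5 bits)
  11 -> 111111111110 (12 bits)
  1 -> 10 (2 bits)
Total length = 7 + 5 + 12 + 2 = 26 bits.

Unary([6, 4, 11, 1]) = 11111101111011111111111010 (26 bits)


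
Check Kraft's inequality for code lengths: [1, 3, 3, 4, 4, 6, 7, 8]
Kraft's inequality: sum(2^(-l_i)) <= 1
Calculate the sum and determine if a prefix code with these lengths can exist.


Sum = 2^(-1) + 2^(-3) + 2^(-3) + 2^(-4) + 2^(-4) + 2^(-6) + 2^(-7) + 2^(-8)
    = 0.5 + 0.125 + 0.125 + 0.0625 + 0.0625 + 0.015625 + 0.0078125 + 0.00390625
    = 231/256 = 0.90234375
Since 0.90234375 <= 1, Kraft's inequality IS satisfied.
A prefix code with these lengths CAN exist.

Kraft sum = 0.90234375. Satisfied.


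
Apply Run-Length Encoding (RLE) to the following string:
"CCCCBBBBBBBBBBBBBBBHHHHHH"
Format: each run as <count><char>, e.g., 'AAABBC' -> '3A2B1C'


Scanning runs left to right:
  i=0: run of 'C' x 4 -> '4C'
  i=4: run of 'B' x 15 -> '15B'
  i=19: run of 'H' x 6 -> '6H'

RLE = 4C15B6H


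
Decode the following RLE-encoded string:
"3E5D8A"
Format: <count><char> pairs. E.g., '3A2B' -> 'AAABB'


Expanding each <count><char> pair:
  3E -> 'EEE'
  5D -> 'DDDDD'
  8A -> 'AAAAAAAA'

Decoded = EEEDDDDDAAAAAAAA


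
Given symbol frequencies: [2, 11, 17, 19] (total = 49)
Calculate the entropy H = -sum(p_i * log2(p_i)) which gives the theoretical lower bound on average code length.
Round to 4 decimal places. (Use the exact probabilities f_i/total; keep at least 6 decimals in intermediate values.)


Per-symbol terms -p_i * log2(p_i) with p_i = f_i/49:
  p = 2/49 = 0.040816: log2(p) = -4.614710, -p*log2(p) = 0.188356
  p = 11/49 = 0.224490: log2(p) = -2.155278, -p*log2(p) = 0.483838
  p = 17/49 = 0.346939: log2(p) = -1.527247, -p*log2(p) = 0.529861
  p = 19/49 = 0.387755: log2(p) = -1.366782, -p*log2(p) = 0.529977
H = 0.188356 + 0.483838 + 0.529861 + 0.529977 = 1.732032

H = 1.732 bits/symbol


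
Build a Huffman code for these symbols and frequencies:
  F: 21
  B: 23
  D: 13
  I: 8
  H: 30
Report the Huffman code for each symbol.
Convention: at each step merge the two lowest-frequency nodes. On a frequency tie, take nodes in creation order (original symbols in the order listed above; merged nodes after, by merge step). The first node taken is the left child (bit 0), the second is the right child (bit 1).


Huffman tree construction:
Step 1: Merge I(8) + D(13) = 21
Step 2: Merge F(21) + (I+D)(21) = 42
Step 3: Merge B(23) + H(30) = 53
Step 4: Merge (F+(I+D))(42) + (B+H)(53) = 95
Read each symbol's code off the tree from the root (left child = 0, right child = 1).

Codes:
  F: 00 (length 2)
  B: 10 (length 2)
  D: 011 (length 3)
  I: 010 (length 3)
  H: 11 (length 2)
Average code length: 211/95 = 2.2211 bits/symbol


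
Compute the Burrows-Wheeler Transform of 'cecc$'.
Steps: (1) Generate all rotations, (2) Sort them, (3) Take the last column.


Rotations (sorted):
  0: $cecc -> last char: c
  1: c$cec -> last char: c
  2: cc$ce -> last char: e
  3: cecc$ -> last char: $
  4: ecc$c -> last char: c


BWT = cce$c


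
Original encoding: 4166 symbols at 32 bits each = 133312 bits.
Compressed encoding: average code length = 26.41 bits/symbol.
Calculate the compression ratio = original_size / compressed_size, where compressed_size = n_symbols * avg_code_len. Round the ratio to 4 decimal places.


original_size = n_symbols * orig_bits = 4166 * 32 = 133312 bits
compressed_size = n_symbols * avg_code_len = 4166 * 26.41 = 110024.06 bits
ratio = original_size / compressed_size = 133312 / 110024.06 = 1.2117

Compression ratio = 1.2117


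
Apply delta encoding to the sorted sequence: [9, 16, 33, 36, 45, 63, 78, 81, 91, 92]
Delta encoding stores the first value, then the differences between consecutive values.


First value: 9
Deltas:
  16 - 9 = 7
  33 - 16 = 17
  36 - 33 = 3
  45 - 36 = 9
  63 - 45 = 18
  78 - 63 = 15
  81 - 78 = 3
  91 - 81 = 10
  92 - 91 = 1


Delta encoded: [9, 7, 17, 3, 9, 18, 15, 3, 10, 1]


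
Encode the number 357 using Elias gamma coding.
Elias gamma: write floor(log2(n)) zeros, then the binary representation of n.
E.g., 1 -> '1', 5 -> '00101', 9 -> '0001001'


num_bits = floor(log2(357)) + 1 = 9
leading_zeros = num_bits - 1 = 8
binary(357) = 101100101

Elias gamma(357) = '00000000' + '101100101' = 00000000101100101 (17 bits)


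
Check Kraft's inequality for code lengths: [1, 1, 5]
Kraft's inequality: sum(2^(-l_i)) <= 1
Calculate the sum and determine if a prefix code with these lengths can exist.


Sum = 2^(-1) + 2^(-1) + 2^(-5)
    = 0.5 + 0.5 + 0.03125
    = 33/32 = 1.03125
Since 1.03125 > 1, Kraft's inequality is NOT satisfied.
A prefix code with these lengths CANNOT exist.

Kraft sum = 1.03125. Not satisfied.


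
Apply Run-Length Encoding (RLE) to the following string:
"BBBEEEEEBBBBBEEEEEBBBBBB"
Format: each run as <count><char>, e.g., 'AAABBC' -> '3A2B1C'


Scanning runs left to right:
  i=0: run of 'B' x 3 -> '3B'
  i=3: run of 'E' x 5 -> '5E'
  i=8: run of 'B' x 5 -> '5B'
  i=13: run of 'E' x 5 -> '5E'
  i=18: run of 'B' x 6 -> '6B'

RLE = 3B5E5B5E6B


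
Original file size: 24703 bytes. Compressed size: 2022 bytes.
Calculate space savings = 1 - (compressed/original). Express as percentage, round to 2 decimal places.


ratio = compressed/original = 2022/24703 = 0.081852
savings = 1 - ratio = 1 - 0.081852 = 0.918148
as a percentage: 0.918148 * 100 = 91.81%

Space savings = 1 - 2022/24703 = 91.81%


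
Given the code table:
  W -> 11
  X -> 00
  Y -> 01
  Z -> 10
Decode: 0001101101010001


Decoding:
00 -> X
01 -> Y
10 -> Z
11 -> W
01 -> Y
01 -> Y
00 -> X
01 -> Y


Result: XYZWYYXY


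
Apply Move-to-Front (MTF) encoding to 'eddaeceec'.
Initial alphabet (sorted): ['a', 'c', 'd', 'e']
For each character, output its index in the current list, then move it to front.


MTF encoding:
'e': index 3 in ['a', 'c', 'd', 'e'] -> ['e', 'a', 'c', 'd']
'd': index 3 in ['e', 'a', 'c', 'd'] -> ['d', 'e', 'a', 'c']
'd': index 0 in ['d', 'e', 'a', 'c'] -> ['d', 'e', 'a', 'c']
'a': index 2 in ['d', 'e', 'a', 'c'] -> ['a', 'd', 'e', 'c']
'e': index 2 in ['a', 'd', 'e', 'c'] -> ['e', 'a', 'd', 'c']
'c': index 3 in ['e', 'a', 'd', 'c'] -> ['c', 'e', 'a', 'd']
'e': index 1 in ['c', 'e', 'a', 'd'] -> ['e', 'c', 'a', 'd']
'e': index 0 in ['e', 'c', 'a', 'd'] -> ['e', 'c', 'a', 'd']
'c': index 1 in ['e', 'c', 'a', 'd'] -> ['c', 'e', 'a', 'd']


Output: [3, 3, 0, 2, 2, 3, 1, 0, 1]


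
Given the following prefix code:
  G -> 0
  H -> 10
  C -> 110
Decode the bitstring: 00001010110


Decoding step by step:
Bits 0 -> G
Bits 0 -> G
Bits 0 -> G
Bits 0 -> G
Bits 10 -> H
Bits 10 -> H
Bits 110 -> C


Decoded message: GGGGHHC


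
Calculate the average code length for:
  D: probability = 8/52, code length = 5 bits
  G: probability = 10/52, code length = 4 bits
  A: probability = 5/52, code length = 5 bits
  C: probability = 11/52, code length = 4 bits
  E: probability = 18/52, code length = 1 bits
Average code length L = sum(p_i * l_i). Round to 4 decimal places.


Weighted contributions p_i * l_i:
  D: (8/52) * 5 = 40/52
  G: (10/52) * 4 = 40/52
  A: (5/52) * 5 = 25/52
  C: (11/52) * 4 = 44/52
  E: (18/52) * 1 = 18/52
Sum = (40 + 40 + 25 + 44 + 18)/52 = 167/52

L = 167/52 = 3.2115 bits/symbol


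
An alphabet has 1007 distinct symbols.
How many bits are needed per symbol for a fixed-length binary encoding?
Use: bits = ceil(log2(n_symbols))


log2(1007) = 9.9758
Bracket: 2^9 = 512 < 1007 <= 2^10 = 1024
So ceil(log2(1007)) = 10

bits = ceil(log2(1007)) = ceil(9.9758) = 10 bits


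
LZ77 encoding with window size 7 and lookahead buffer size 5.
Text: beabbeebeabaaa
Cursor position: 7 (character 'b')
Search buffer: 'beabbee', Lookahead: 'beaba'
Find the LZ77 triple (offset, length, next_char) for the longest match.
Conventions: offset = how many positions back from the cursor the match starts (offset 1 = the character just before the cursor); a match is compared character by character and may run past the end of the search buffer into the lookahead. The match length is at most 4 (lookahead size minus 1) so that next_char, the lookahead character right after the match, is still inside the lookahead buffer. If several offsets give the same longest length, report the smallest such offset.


Try each offset into the search buffer:
  offset=1 (pos 6, char 'e'): match length 0
  offset=2 (pos 5, char 'e'): match length 0
  offset=3 (pos 4, char 'b'): match length 2
  offset=4 (pos 3, char 'b'): match length 1
  offset=5 (pos 2, char 'a'): match length 0
  offset=6 (pos 1, char 'e'): match length 0
  offset=7 (pos 0, char 'b'): match length 4
Longest match has length 4 at offset 7.
next_char = character at position 7 + 4 = 11 -> 'a'

Best match: offset=7, length=4 (matching 'beab' starting at position 0)
LZ77 triple: (7, 4, 'a')


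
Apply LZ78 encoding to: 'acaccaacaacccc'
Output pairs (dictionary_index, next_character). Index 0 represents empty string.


LZ78 encoding steps:
Dictionary: {0: ''}
Step 1: w='' (idx 0), next='a' -> output (0, 'a'), add 'a' as idx 1
Step 2: w='' (idx 0), next='c' -> output (0, 'c'), add 'c' as idx 2
Step 3: w='a' (idx 1), next='c' -> output (1, 'c'), add 'ac' as idx 3
Step 4: w='c' (idx 2), next='a' -> output (2, 'a'), add 'ca' as idx 4
Step 5: w='ac' (idx 3), next='a' -> output (3, 'a'), add 'aca' as idx 5
Step 6: w='ac' (idx 3), next='c' -> output (3, 'c'), add 'acc' as idx 6
Step 7: w='c' (idx 2), next='c' -> output (2, 'c'), add 'cc' as idx 7


Encoded: [(0, 'a'), (0, 'c'), (1, 'c'), (2, 'a'), (3, 'a'), (3, 'c'), (2, 'c')]


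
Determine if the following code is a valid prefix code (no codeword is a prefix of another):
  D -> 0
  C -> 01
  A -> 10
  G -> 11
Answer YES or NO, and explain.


Checking each pair (does one codeword prefix another?):
  D='0' vs C='01': prefix -- VIOLATION

NO -- this is NOT a valid prefix code. D (0) is a prefix of C (01).


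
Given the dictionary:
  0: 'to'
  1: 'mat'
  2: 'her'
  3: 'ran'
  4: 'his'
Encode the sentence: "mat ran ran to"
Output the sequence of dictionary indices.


Look up each word in the dictionary:
  'mat' -> 1
  'ran' -> 3
  'ran' -> 3
  'to' -> 0

Encoded: [1, 3, 3, 0]


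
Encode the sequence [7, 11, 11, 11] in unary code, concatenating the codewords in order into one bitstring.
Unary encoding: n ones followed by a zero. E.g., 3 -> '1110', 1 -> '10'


Encode each number as n ones followed by a terminating 0:
  7 -> 11111110 (8 bits)
  11 -> 111111111110 (12 bits)
  11 -> 111111111110 (12 bits)
  11 -> 111111111110 (12 bits)
Total length = 8 + 12 + 12 + 12 = 44 bits.

Unary([7, 11, 11, 11]) = 11111110111111111110111111111110111111111110 (44 bits)


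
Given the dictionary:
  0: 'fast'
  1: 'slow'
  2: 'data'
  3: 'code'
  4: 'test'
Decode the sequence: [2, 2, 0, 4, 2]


Look up each index in the dictionary:
  2 -> 'data'
  2 -> 'data'
  0 -> 'fast'
  4 -> 'test'
  2 -> 'data'

Decoded: "data data fast test data"


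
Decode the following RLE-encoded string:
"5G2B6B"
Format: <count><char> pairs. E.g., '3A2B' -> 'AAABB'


Expanding each <count><char> pair:
  5G -> 'GGGGG'
  2B -> 'BB'
  6B -> 'BBBBBB'

Decoded = GGGGGBBBBBBBB


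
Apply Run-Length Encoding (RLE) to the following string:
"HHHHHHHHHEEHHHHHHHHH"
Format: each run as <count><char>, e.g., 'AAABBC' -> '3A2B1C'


Scanning runs left to right:
  i=0: run of 'H' x 9 -> '9H'
  i=9: run of 'E' x 2 -> '2E'
  i=11: run of 'H' x 9 -> '9H'

RLE = 9H2E9H


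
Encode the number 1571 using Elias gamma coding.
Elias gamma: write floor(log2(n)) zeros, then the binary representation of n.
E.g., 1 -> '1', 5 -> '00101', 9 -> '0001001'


num_bits = floor(log2(1571)) + 1 = 11
leading_zeros = num_bits - 1 = 10
binary(1571) = 11000100011

Elias gamma(1571) = '0000000000' + '11000100011' = 000000000011000100011 (21 bits)


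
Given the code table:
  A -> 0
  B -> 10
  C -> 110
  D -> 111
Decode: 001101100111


Decoding:
0 -> A
0 -> A
110 -> C
110 -> C
0 -> A
111 -> D


Result: AACCAD


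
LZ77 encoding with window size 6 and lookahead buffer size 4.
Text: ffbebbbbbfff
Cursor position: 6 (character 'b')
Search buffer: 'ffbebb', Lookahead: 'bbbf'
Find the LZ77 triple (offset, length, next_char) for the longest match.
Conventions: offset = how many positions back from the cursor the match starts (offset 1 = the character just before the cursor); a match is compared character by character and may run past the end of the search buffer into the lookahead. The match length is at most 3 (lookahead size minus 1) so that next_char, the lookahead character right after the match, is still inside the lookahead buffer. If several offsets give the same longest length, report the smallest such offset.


Try each offset into the search buffer:
  offset=1 (pos 5, char 'b'): match length 3
  offset=2 (pos 4, char 'b'): match length 3
  offset=3 (pos 3, char 'e'): match length 0
  offset=4 (pos 2, char 'b'): match length 1
  offset=5 (pos 1, char 'f'): match length 0
  offset=6 (pos 0, char 'f'): match length 0
Longest match has length 3, found at offsets 1, 2; take the smallest, offset 1.
next_char = character at position 6 + 3 = 9 -> 'f'

Best match: offset=1, length=3 (matching 'bbb' starting at position 5)
LZ77 triple: (1, 3, 'f')


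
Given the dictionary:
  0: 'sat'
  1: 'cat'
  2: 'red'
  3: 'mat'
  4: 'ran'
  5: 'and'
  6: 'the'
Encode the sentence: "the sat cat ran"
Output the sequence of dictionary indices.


Look up each word in the dictionary:
  'the' -> 6
  'sat' -> 0
  'cat' -> 1
  'ran' -> 4

Encoded: [6, 0, 1, 4]


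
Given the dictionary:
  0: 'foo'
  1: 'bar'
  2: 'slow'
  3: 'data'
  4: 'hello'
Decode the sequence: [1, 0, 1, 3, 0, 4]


Look up each index in the dictionary:
  1 -> 'bar'
  0 -> 'foo'
  1 -> 'bar'
  3 -> 'data'
  0 -> 'foo'
  4 -> 'hello'

Decoded: "bar foo bar data foo hello"


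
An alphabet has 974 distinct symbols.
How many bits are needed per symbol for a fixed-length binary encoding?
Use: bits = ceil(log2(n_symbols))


log2(974) = 9.9278
Bracket: 2^9 = 512 < 974 <= 2^10 = 1024
So ceil(log2(974)) = 10

bits = ceil(log2(974)) = ceil(9.9278) = 10 bits


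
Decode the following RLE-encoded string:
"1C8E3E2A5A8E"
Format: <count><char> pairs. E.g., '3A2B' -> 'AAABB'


Expanding each <count><char> pair:
  1C -> 'C'
  8E -> 'EEEEEEEE'
  3E -> 'EEE'
  2A -> 'AA'
  5A -> 'AAAAA'
  8E -> 'EEEEEEEE'

Decoded = CEEEEEEEEEEEAAAAAAAEEEEEEEE


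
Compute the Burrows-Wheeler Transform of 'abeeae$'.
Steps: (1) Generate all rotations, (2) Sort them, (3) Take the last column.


Rotations (sorted):
  0: $abeeae -> last char: e
  1: abeeae$ -> last char: $
  2: ae$abee -> last char: e
  3: beeae$a -> last char: a
  4: e$abeea -> last char: a
  5: eae$abe -> last char: e
  6: eeae$ab -> last char: b


BWT = e$eaaeb


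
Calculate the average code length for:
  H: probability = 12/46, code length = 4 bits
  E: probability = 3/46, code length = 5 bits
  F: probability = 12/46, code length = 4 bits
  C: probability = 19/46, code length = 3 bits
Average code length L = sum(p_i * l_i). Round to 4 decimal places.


Weighted contributions p_i * l_i:
  H: (12/46) * 4 = 48/46
  E: (3/46) * 5 = 15/46
  F: (12/46) * 4 = 48/46
  C: (19/46) * 3 = 57/46
Sum = (48 + 15 + 48 + 57)/46 = 168/46

L = 168/46 = 3.6522 bits/symbol


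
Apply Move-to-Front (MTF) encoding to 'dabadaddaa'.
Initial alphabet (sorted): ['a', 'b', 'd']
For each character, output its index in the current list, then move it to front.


MTF encoding:
'd': index 2 in ['a', 'b', 'd'] -> ['d', 'a', 'b']
'a': index 1 in ['d', 'a', 'b'] -> ['a', 'd', 'b']
'b': index 2 in ['a', 'd', 'b'] -> ['b', 'a', 'd']
'a': index 1 in ['b', 'a', 'd'] -> ['a', 'b', 'd']
'd': index 2 in ['a', 'b', 'd'] -> ['d', 'a', 'b']
'a': index 1 in ['d', 'a', 'b'] -> ['a', 'd', 'b']
'd': index 1 in ['a', 'd', 'b'] -> ['d', 'a', 'b']
'd': index 0 in ['d', 'a', 'b'] -> ['d', 'a', 'b']
'a': index 1 in ['d', 'a', 'b'] -> ['a', 'd', 'b']
'a': index 0 in ['a', 'd', 'b'] -> ['a', 'd', 'b']


Output: [2, 1, 2, 1, 2, 1, 1, 0, 1, 0]


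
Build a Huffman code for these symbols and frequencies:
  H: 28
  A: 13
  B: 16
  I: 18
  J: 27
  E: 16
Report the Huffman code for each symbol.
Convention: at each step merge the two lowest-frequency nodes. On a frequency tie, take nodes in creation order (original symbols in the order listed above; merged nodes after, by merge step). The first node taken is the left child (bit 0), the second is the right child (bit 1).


Huffman tree construction:
Step 1: Merge A(13) + B(16) = 29
Step 2: Merge E(16) + I(18) = 34
Step 3: Merge J(27) + H(28) = 55
Step 4: Merge (A+B)(29) + (E+I)(34) = 63
Step 5: Merge (J+H)(55) + ((A+B)+(E+I))(63) = 118
Read each symbol's code off the tree from the root (left child = 0, right child = 1).

Codes:
  H: 01 (length 2)
  A: 100 (length 3)
  B: 101 (length 3)
  I: 111 (length 3)
  J: 00 (length 2)
  E: 110 (length 3)
Average code length: 299/118 = 2.5339 bits/symbol


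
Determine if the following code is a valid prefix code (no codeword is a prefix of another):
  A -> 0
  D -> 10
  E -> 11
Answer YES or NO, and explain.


Checking each pair (does one codeword prefix another?):
  A='0' vs D='10': no prefix
  A='0' vs E='11': no prefix
  D='10' vs A='0': no prefix
  D='10' vs E='11': no prefix
  E='11' vs A='0': no prefix
  E='11' vs D='10': no prefix
No violation found over all pairs.

YES -- this is a valid prefix code. No codeword is a prefix of any other codeword.


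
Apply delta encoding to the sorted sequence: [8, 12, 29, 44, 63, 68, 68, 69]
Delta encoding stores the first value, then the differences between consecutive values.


First value: 8
Deltas:
  12 - 8 = 4
  29 - 12 = 17
  44 - 29 = 15
  63 - 44 = 19
  68 - 63 = 5
  68 - 68 = 0
  69 - 68 = 1


Delta encoded: [8, 4, 17, 15, 19, 5, 0, 1]


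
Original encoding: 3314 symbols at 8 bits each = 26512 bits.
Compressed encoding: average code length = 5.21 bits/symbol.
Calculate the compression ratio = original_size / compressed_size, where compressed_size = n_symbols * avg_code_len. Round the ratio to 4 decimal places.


original_size = n_symbols * orig_bits = 3314 * 8 = 26512 bits
compressed_size = n_symbols * avg_code_len = 3314 * 5.21 = 17265.94 bits
ratio = original_size / compressed_size = 26512 / 17265.94 = 1.5355

Compression ratio = 1.5355


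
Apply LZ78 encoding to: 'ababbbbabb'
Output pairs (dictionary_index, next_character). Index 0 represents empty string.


LZ78 encoding steps:
Dictionary: {0: ''}
Step 1: w='' (idx 0), next='a' -> output (0, 'a'), add 'a' as idx 1
Step 2: w='' (idx 0), next='b' -> output (0, 'b'), add 'b' as idx 2
Step 3: w='a' (idx 1), next='b' -> output (1, 'b'), add 'ab' as idx 3
Step 4: w='b' (idx 2), next='b' -> output (2, 'b'), add 'bb' as idx 4
Step 5: w='b' (idx 2), next='a' -> output (2, 'a'), add 'ba' as idx 5
Step 6: w='bb' (idx 4), end of input -> output (4, '')


Encoded: [(0, 'a'), (0, 'b'), (1, 'b'), (2, 'b'), (2, 'a'), (4, '')]


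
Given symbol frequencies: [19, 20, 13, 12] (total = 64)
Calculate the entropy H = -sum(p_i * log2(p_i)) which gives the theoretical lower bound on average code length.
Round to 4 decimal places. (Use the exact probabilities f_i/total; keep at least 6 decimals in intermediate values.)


Per-symbol terms -p_i * log2(p_i) with p_i = f_i/64:
  p = 19/64 = 0.296875: log2(p) = -1.752072, -p*log2(p) = 0.520147
  p = 20/64 = 0.312500: log2(p) = -1.678072, -p*log2(p) = 0.524397
  p = 13/64 = 0.203125: log2(p) = -2.299560, -p*log2(p) = 0.467098
  p = 12/64 = 0.187500: log2(p) = -2.415037, -p*log2(p) = 0.452820
H = 0.520147 + 0.524397 + 0.467098 + 0.452820 = 1.964462

H = 1.9645 bits/symbol


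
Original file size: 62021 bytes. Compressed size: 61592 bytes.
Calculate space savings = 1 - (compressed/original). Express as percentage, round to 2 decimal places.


ratio = compressed/original = 61592/62021 = 0.993083
savings = 1 - ratio = 1 - 0.993083 = 0.006917
as a percentage: 0.006917 * 100 = 0.69%

Space savings = 1 - 61592/62021 = 0.69%


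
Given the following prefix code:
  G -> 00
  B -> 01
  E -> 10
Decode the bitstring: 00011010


Decoding step by step:
Bits 00 -> G
Bits 01 -> B
Bits 10 -> E
Bits 10 -> E


Decoded message: GBEE


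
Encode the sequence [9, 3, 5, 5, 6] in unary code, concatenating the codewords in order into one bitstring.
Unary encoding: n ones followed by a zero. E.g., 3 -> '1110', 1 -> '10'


Encode each number as n ones followed by a terminating 0:
  9 -> 1111111110 (10 bits)
  3 -> 1110 (4 bits)
  5 -> 111110 (6 bits)
  5 -> 111110 (6 bits)
  6 -> 1111110 (7 bits)
Total length = 10 + 4 + 6 + 6 + 7 = 33 bits.

Unary([9, 3, 5, 5, 6]) = 111111111011101111101111101111110 (33 bits)


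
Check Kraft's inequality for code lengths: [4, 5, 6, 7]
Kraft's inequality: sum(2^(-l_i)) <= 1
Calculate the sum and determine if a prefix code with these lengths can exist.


Sum = 2^(-4) + 2^(-5) + 2^(-6) + 2^(-7)
    = 0.0625 + 0.03125 + 0.015625 + 0.0078125
    = 15/128 = 0.1171875
Since 0.1171875 <= 1, Kraft's inequality IS satisfied.
A prefix code with these lengths CAN exist.

Kraft sum = 0.1171875. Satisfied.
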